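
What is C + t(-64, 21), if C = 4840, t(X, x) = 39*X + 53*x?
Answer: 3457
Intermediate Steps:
C + t(-64, 21) = 4840 + (39*(-64) + 53*21) = 4840 + (-2496 + 1113) = 4840 - 1383 = 3457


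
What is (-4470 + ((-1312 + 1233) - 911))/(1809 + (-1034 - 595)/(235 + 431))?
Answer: -80808/26737 ≈ -3.0223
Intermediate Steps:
(-4470 + ((-1312 + 1233) - 911))/(1809 + (-1034 - 595)/(235 + 431)) = (-4470 + (-79 - 911))/(1809 - 1629/666) = (-4470 - 990)/(1809 - 1629*1/666) = -5460/(1809 - 181/74) = -5460/133685/74 = -5460*74/133685 = -80808/26737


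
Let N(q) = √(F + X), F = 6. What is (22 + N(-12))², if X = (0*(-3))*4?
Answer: (22 + √6)² ≈ 597.78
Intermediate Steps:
X = 0 (X = 0*4 = 0)
N(q) = √6 (N(q) = √(6 + 0) = √6)
(22 + N(-12))² = (22 + √6)²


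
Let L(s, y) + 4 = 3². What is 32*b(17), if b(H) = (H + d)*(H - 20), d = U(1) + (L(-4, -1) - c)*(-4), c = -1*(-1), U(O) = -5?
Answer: 384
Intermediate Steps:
L(s, y) = 5 (L(s, y) = -4 + 3² = -4 + 9 = 5)
c = 1
d = -21 (d = -5 + (5 - 1*1)*(-4) = -5 + (5 - 1)*(-4) = -5 + 4*(-4) = -5 - 16 = -21)
b(H) = (-21 + H)*(-20 + H) (b(H) = (H - 21)*(H - 20) = (-21 + H)*(-20 + H))
32*b(17) = 32*(420 + 17² - 41*17) = 32*(420 + 289 - 697) = 32*12 = 384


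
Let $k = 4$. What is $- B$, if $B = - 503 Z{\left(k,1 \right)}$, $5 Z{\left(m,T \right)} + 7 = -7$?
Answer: $- \frac{7042}{5} \approx -1408.4$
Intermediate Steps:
$Z{\left(m,T \right)} = - \frac{14}{5}$ ($Z{\left(m,T \right)} = - \frac{7}{5} + \frac{1}{5} \left(-7\right) = - \frac{7}{5} - \frac{7}{5} = - \frac{14}{5}$)
$B = \frac{7042}{5}$ ($B = \left(-503\right) \left(- \frac{14}{5}\right) = \frac{7042}{5} \approx 1408.4$)
$- B = \left(-1\right) \frac{7042}{5} = - \frac{7042}{5}$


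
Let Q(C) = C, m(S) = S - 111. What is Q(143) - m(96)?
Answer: 158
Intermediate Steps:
m(S) = -111 + S
Q(143) - m(96) = 143 - (-111 + 96) = 143 - 1*(-15) = 143 + 15 = 158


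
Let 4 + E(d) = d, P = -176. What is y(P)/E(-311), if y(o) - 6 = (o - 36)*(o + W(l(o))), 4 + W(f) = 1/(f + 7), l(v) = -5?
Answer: -7612/63 ≈ -120.83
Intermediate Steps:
E(d) = -4 + d
W(f) = -4 + 1/(7 + f) (W(f) = -4 + 1/(f + 7) = -4 + 1/(7 + f))
y(o) = 6 + (-36 + o)*(-7/2 + o) (y(o) = 6 + (o - 36)*(o + (-27 - 4*(-5))/(7 - 5)) = 6 + (-36 + o)*(o + (-27 + 20)/2) = 6 + (-36 + o)*(o + (1/2)*(-7)) = 6 + (-36 + o)*(o - 7/2) = 6 + (-36 + o)*(-7/2 + o))
y(P)/E(-311) = (132 + (-176)**2 - 79/2*(-176))/(-4 - 311) = (132 + 30976 + 6952)/(-315) = 38060*(-1/315) = -7612/63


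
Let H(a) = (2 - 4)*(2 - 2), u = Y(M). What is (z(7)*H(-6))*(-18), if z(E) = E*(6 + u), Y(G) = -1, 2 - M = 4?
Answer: 0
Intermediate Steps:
M = -2 (M = 2 - 1*4 = 2 - 4 = -2)
u = -1
z(E) = 5*E (z(E) = E*(6 - 1) = E*5 = 5*E)
H(a) = 0 (H(a) = -2*0 = 0)
(z(7)*H(-6))*(-18) = ((5*7)*0)*(-18) = (35*0)*(-18) = 0*(-18) = 0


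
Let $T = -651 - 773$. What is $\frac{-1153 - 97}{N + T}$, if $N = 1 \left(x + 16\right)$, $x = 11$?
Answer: $\frac{1250}{1397} \approx 0.89477$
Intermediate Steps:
$T = -1424$
$N = 27$ ($N = 1 \left(11 + 16\right) = 1 \cdot 27 = 27$)
$\frac{-1153 - 97}{N + T} = \frac{-1153 - 97}{27 - 1424} = \frac{1}{-1397} \left(-1250\right) = \left(- \frac{1}{1397}\right) \left(-1250\right) = \frac{1250}{1397}$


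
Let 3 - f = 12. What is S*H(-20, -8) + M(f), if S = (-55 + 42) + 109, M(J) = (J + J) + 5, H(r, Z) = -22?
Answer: -2125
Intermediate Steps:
f = -9 (f = 3 - 1*12 = 3 - 12 = -9)
M(J) = 5 + 2*J (M(J) = 2*J + 5 = 5 + 2*J)
S = 96 (S = -13 + 109 = 96)
S*H(-20, -8) + M(f) = 96*(-22) + (5 + 2*(-9)) = -2112 + (5 - 18) = -2112 - 13 = -2125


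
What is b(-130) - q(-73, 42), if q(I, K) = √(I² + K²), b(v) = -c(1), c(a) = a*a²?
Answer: -1 - √7093 ≈ -85.220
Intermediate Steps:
c(a) = a³
b(v) = -1 (b(v) = -1*1³ = -1*1 = -1)
b(-130) - q(-73, 42) = -1 - √((-73)² + 42²) = -1 - √(5329 + 1764) = -1 - √7093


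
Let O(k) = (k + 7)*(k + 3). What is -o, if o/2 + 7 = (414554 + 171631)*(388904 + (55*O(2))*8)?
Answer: -479152308466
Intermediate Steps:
O(k) = (3 + k)*(7 + k) (O(k) = (7 + k)*(3 + k) = (3 + k)*(7 + k))
o = 479152308466 (o = -14 + 2*((414554 + 171631)*(388904 + (55*(21 + 2**2 + 10*2))*8)) = -14 + 2*(586185*(388904 + (55*(21 + 4 + 20))*8)) = -14 + 2*(586185*(388904 + (55*45)*8)) = -14 + 2*(586185*(388904 + 2475*8)) = -14 + 2*(586185*(388904 + 19800)) = -14 + 2*(586185*408704) = -14 + 2*239576154240 = -14 + 479152308480 = 479152308466)
-o = -1*479152308466 = -479152308466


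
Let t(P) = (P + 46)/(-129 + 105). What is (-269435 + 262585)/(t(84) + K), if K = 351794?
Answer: -82200/4221463 ≈ -0.019472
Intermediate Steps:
t(P) = -23/12 - P/24 (t(P) = (46 + P)/(-24) = (46 + P)*(-1/24) = -23/12 - P/24)
(-269435 + 262585)/(t(84) + K) = (-269435 + 262585)/((-23/12 - 1/24*84) + 351794) = -6850/((-23/12 - 7/2) + 351794) = -6850/(-65/12 + 351794) = -6850/4221463/12 = -6850*12/4221463 = -82200/4221463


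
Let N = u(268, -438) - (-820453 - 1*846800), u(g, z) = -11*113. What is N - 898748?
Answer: 767262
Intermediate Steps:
u(g, z) = -1243
N = 1666010 (N = -1243 - (-820453 - 1*846800) = -1243 - (-820453 - 846800) = -1243 - 1*(-1667253) = -1243 + 1667253 = 1666010)
N - 898748 = 1666010 - 898748 = 767262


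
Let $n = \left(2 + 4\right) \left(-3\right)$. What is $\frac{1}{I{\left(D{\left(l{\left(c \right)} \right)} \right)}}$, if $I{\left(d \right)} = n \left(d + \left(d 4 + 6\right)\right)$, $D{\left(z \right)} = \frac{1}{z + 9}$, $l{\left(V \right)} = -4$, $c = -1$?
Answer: $- \frac{1}{126} \approx -0.0079365$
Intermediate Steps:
$n = -18$ ($n = 6 \left(-3\right) = -18$)
$D{\left(z \right)} = \frac{1}{9 + z}$
$I{\left(d \right)} = -108 - 90 d$ ($I{\left(d \right)} = - 18 \left(d + \left(d 4 + 6\right)\right) = - 18 \left(d + \left(4 d + 6\right)\right) = - 18 \left(d + \left(6 + 4 d\right)\right) = - 18 \left(6 + 5 d\right) = -108 - 90 d$)
$\frac{1}{I{\left(D{\left(l{\left(c \right)} \right)} \right)}} = \frac{1}{-108 - \frac{90}{9 - 4}} = \frac{1}{-108 - \frac{90}{5}} = \frac{1}{-108 - 18} = \frac{1}{-126} = - \frac{1}{126}$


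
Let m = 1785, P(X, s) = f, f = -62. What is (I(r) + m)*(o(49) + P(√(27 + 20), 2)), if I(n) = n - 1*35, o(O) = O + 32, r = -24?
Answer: 32794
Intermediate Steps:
P(X, s) = -62
o(O) = 32 + O
I(n) = -35 + n (I(n) = n - 35 = -35 + n)
(I(r) + m)*(o(49) + P(√(27 + 20), 2)) = ((-35 - 24) + 1785)*((32 + 49) - 62) = (-59 + 1785)*(81 - 62) = 1726*19 = 32794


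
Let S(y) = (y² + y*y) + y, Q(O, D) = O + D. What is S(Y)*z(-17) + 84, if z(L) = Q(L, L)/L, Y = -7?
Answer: 266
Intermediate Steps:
Q(O, D) = D + O
z(L) = 2 (z(L) = (L + L)/L = (2*L)/L = 2)
S(y) = y + 2*y² (S(y) = (y² + y²) + y = 2*y² + y = y + 2*y²)
S(Y)*z(-17) + 84 = -7*(1 + 2*(-7))*2 + 84 = -7*(1 - 14)*2 + 84 = -7*(-13)*2 + 84 = 91*2 + 84 = 182 + 84 = 266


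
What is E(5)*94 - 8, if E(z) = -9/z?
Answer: -886/5 ≈ -177.20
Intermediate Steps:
E(5)*94 - 8 = -9/5*94 - 8 = -846/5 - 8 = -886/5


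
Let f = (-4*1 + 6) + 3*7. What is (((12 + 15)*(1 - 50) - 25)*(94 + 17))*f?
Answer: -3441444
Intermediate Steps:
f = 23 (f = (-4 + 6) + 21 = 2 + 21 = 23)
(((12 + 15)*(1 - 50) - 25)*(94 + 17))*f = (((12 + 15)*(1 - 50) - 25)*(94 + 17))*23 = ((27*(-49) - 25)*111)*23 = ((-1323 - 25)*111)*23 = -1348*111*23 = -149628*23 = -3441444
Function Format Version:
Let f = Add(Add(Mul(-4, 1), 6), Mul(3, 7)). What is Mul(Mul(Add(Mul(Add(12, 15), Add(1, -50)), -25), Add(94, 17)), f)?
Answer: -3441444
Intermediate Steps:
f = 23 (f = Add(Add(-4, 6), 21) = Add(2, 21) = 23)
Mul(Mul(Add(Mul(Add(12, 15), Add(1, -50)), -25), Add(94, 17)), f) = Mul(Mul(Add(Mul(Add(12, 15), Add(1, -50)), -25), Add(94, 17)), 23) = Mul(Mul(Add(Mul(27, -49), -25), 111), 23) = Mul(Mul(Add(-1323, -25), 111), 23) = Mul(Mul(-1348, 111), 23) = Mul(-149628, 23) = -3441444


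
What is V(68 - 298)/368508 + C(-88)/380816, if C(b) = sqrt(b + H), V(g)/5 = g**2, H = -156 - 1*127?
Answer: 66125/92127 + I*sqrt(371)/380816 ≈ 0.71776 + 5.0579e-5*I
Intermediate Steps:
H = -283 (H = -156 - 127 = -283)
V(g) = 5*g**2
C(b) = sqrt(-283 + b) (C(b) = sqrt(b - 283) = sqrt(-283 + b))
V(68 - 298)/368508 + C(-88)/380816 = (5*(68 - 298)**2)/368508 + sqrt(-283 - 88)/380816 = (5*(-230)**2)*(1/368508) + sqrt(-371)*(1/380816) = (5*52900)*(1/368508) + (I*sqrt(371))*(1/380816) = 264500*(1/368508) + I*sqrt(371)/380816 = 66125/92127 + I*sqrt(371)/380816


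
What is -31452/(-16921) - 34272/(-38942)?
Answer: 902360148/329468791 ≈ 2.7388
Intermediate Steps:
-31452/(-16921) - 34272/(-38942) = -31452*(-1/16921) - 34272*(-1/38942) = 31452/16921 + 17136/19471 = 902360148/329468791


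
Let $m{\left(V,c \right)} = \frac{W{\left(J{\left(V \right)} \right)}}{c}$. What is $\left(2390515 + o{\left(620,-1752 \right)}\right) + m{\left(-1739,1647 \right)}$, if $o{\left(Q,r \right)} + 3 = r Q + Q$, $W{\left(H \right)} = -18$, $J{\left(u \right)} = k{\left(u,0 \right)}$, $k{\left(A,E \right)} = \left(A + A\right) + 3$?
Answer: $\frac{238795234}{183} \approx 1.3049 \cdot 10^{6}$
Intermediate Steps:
$k{\left(A,E \right)} = 3 + 2 A$ ($k{\left(A,E \right)} = 2 A + 3 = 3 + 2 A$)
$J{\left(u \right)} = 3 + 2 u$
$m{\left(V,c \right)} = - \frac{18}{c}$
$o{\left(Q,r \right)} = -3 + Q + Q r$ ($o{\left(Q,r \right)} = -3 + \left(r Q + Q\right) = -3 + \left(Q r + Q\right) = -3 + \left(Q + Q r\right) = -3 + Q + Q r$)
$\left(2390515 + o{\left(620,-1752 \right)}\right) + m{\left(-1739,1647 \right)} = \left(2390515 + \left(-3 + 620 + 620 \left(-1752\right)\right)\right) - \frac{18}{1647} = \left(2390515 - 1085623\right) - \frac{2}{183} = 1304892 - \frac{2}{183} = \frac{238795234}{183}$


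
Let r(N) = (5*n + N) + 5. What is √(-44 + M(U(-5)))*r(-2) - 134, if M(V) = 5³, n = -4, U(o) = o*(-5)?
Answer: -287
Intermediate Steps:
U(o) = -5*o
r(N) = -15 + N (r(N) = (5*(-4) + N) + 5 = (-20 + N) + 5 = -15 + N)
M(V) = 125
√(-44 + M(U(-5)))*r(-2) - 134 = √(-44 + 125)*(-15 - 2) - 134 = √81*(-17) - 134 = 9*(-17) - 134 = -153 - 134 = -287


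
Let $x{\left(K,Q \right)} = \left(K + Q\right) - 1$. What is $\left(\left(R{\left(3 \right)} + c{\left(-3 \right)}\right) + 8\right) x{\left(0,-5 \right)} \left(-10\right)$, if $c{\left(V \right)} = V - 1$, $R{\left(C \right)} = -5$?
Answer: $-60$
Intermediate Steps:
$x{\left(K,Q \right)} = -1 + K + Q$
$c{\left(V \right)} = -1 + V$
$\left(\left(R{\left(3 \right)} + c{\left(-3 \right)}\right) + 8\right) x{\left(0,-5 \right)} \left(-10\right) = \left(\left(-5 - 4\right) + 8\right) \left(-1 + 0 - 5\right) \left(-10\right) = \left(\left(-5 - 4\right) + 8\right) \left(-6\right) \left(-10\right) = \left(-9 + 8\right) \left(-6\right) \left(-10\right) = \left(-1\right) \left(-6\right) \left(-10\right) = 6 \left(-10\right) = -60$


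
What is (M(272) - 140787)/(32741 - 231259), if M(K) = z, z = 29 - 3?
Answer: 140761/198518 ≈ 0.70906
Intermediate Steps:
z = 26
M(K) = 26
(M(272) - 140787)/(32741 - 231259) = (26 - 140787)/(32741 - 231259) = -140761/(-198518) = -140761*(-1/198518) = 140761/198518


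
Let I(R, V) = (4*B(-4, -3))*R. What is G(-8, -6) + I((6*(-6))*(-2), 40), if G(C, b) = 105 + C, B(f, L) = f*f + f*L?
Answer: 8161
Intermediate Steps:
B(f, L) = f² + L*f
I(R, V) = 112*R (I(R, V) = (4*(-4*(-3 - 4)))*R = (4*(-4*(-7)))*R = (4*28)*R = 112*R)
G(-8, -6) + I((6*(-6))*(-2), 40) = (105 - 8) + 112*((6*(-6))*(-2)) = 97 + 112*(-36*(-2)) = 97 + 112*72 = 97 + 8064 = 8161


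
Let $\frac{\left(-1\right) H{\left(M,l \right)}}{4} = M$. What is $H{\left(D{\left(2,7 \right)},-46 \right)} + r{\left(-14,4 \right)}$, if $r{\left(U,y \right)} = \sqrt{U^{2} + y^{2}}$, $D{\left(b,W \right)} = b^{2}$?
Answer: $-16 + 2 \sqrt{53} \approx -1.4398$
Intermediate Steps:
$H{\left(M,l \right)} = - 4 M$
$H{\left(D{\left(2,7 \right)},-46 \right)} + r{\left(-14,4 \right)} = - 4 \cdot 2^{2} + \sqrt{\left(-14\right)^{2} + 4^{2}} = \left(-4\right) 4 + \sqrt{196 + 16} = -16 + \sqrt{212} = -16 + 2 \sqrt{53}$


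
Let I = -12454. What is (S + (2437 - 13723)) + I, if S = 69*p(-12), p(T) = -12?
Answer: -24568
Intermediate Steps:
S = -828 (S = 69*(-12) = -828)
(S + (2437 - 13723)) + I = (-828 + (2437 - 13723)) - 12454 = (-828 - 11286) - 12454 = -12114 - 12454 = -24568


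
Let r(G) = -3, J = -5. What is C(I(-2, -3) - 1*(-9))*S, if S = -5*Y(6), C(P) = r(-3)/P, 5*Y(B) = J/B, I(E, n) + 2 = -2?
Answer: -½ ≈ -0.50000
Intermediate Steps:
I(E, n) = -4 (I(E, n) = -2 - 2 = -4)
Y(B) = -1/B (Y(B) = (-5/B)/5 = -1/B)
C(P) = -3/P
S = ⅚ (S = -(-5)/6 = -5*(-⅙) = ⅚ ≈ 0.83333)
C(I(-2, -3) - 1*(-9))*S = -3/(-4 - 1*(-9))*(⅚) = -3/(-4 + 9)*(⅚) = -3/5*(⅚) = -3*⅕*(⅚) = -⅗*⅚ = -½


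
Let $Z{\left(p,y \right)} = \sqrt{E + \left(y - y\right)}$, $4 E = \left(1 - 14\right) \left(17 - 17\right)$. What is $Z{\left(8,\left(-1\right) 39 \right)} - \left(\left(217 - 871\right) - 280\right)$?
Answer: $934$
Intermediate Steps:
$E = 0$ ($E = \frac{\left(1 - 14\right) \left(17 - 17\right)}{4} = \frac{\left(-13\right) 0}{4} = \frac{1}{4} \cdot 0 = 0$)
$Z{\left(p,y \right)} = 0$ ($Z{\left(p,y \right)} = \sqrt{0 + \left(y - y\right)} = \sqrt{0 + 0} = \sqrt{0} = 0$)
$Z{\left(8,\left(-1\right) 39 \right)} - \left(\left(217 - 871\right) - 280\right) = 0 - \left(\left(217 - 871\right) - 280\right) = 0 - \left(-654 - 280\right) = 0 - -934 = 0 + 934 = 934$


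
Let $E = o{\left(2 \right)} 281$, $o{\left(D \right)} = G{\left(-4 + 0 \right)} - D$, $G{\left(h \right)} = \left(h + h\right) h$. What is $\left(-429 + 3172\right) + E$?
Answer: $11173$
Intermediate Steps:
$G{\left(h \right)} = 2 h^{2}$ ($G{\left(h \right)} = 2 h h = 2 h^{2}$)
$o{\left(D \right)} = 32 - D$ ($o{\left(D \right)} = 2 \left(-4 + 0\right)^{2} - D = 2 \left(-4\right)^{2} - D = 2 \cdot 16 - D = 32 - D$)
$E = 8430$ ($E = \left(32 - 2\right) 281 = 30 \cdot 281 = 8430$)
$\left(-429 + 3172\right) + E = \left(-429 + 3172\right) + 8430 = 2743 + 8430 = 11173$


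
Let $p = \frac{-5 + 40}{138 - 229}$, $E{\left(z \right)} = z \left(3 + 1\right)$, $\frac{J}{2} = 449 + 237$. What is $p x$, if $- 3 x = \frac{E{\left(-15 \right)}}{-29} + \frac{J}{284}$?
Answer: $\frac{71035}{80301} \approx 0.88461$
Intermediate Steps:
$J = 1372$ ($J = 2 \left(449 + 237\right) = 2 \cdot 686 = 1372$)
$E{\left(z \right)} = 4 z$ ($E{\left(z \right)} = z 4 = 4 z$)
$x = - \frac{14207}{6177}$ ($x = - \frac{\frac{4 \left(-15\right)}{-29} + \frac{1372}{284}}{3} = - \frac{\left(-60\right) \left(- \frac{1}{29}\right) + 1372 \cdot \frac{1}{284}}{3} = - \frac{\frac{60}{29} + \frac{343}{71}}{3} = \left(- \frac{1}{3}\right) \frac{14207}{2059} = - \frac{14207}{6177} \approx -2.3$)
$p = - \frac{5}{13}$ ($p = \frac{35}{-91} = 35 \left(- \frac{1}{91}\right) = - \frac{5}{13} \approx -0.38462$)
$p x = \left(- \frac{5}{13}\right) \left(- \frac{14207}{6177}\right) = \frac{71035}{80301}$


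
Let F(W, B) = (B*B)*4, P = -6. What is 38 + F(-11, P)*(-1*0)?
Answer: 38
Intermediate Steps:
F(W, B) = 4*B² (F(W, B) = B²*4 = 4*B²)
38 + F(-11, P)*(-1*0) = 38 + (4*(-6)²)*(-1*0) = 38 + (4*36)*0 = 38 + 144*0 = 38 + 0 = 38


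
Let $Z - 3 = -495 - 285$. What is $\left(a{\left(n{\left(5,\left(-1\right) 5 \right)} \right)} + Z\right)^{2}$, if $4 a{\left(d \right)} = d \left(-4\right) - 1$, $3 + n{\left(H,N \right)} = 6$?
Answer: $\frac{9740641}{16} \approx 6.0879 \cdot 10^{5}$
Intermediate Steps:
$n{\left(H,N \right)} = 3$ ($n{\left(H,N \right)} = -3 + 6 = 3$)
$a{\left(d \right)} = - \frac{1}{4} - d$ ($a{\left(d \right)} = \frac{d \left(-4\right) - 1}{4} = \frac{- 4 d - 1}{4} = \frac{-1 - 4 d}{4} = - \frac{1}{4} - d$)
$Z = -777$ ($Z = 3 - 780 = -777$)
$\left(a{\left(n{\left(5,\left(-1\right) 5 \right)} \right)} + Z\right)^{2} = \left(\left(- \frac{1}{4} - 3\right) - 777\right)^{2} = \left(- \frac{13}{4} - 777\right)^{2} = \left(- \frac{3121}{4}\right)^{2} = \frac{9740641}{16}$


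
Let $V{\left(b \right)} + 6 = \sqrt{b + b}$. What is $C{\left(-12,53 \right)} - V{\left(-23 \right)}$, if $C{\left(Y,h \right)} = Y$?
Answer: $-6 - i \sqrt{46} \approx -6.0 - 6.7823 i$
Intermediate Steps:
$V{\left(b \right)} = -6 + \sqrt{2} \sqrt{b}$ ($V{\left(b \right)} = -6 + \sqrt{b + b} = -6 + \sqrt{2 b} = -6 + \sqrt{2} \sqrt{b}$)
$C{\left(-12,53 \right)} - V{\left(-23 \right)} = -12 - \left(-6 + \sqrt{2} \sqrt{-23}\right) = -12 - \left(-6 + \sqrt{2} i \sqrt{23}\right) = -12 - \left(-6 + i \sqrt{46}\right) = -12 + \left(6 - i \sqrt{46}\right) = -6 - i \sqrt{46}$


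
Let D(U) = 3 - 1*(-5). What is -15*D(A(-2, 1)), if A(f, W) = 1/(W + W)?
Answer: -120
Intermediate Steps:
A(f, W) = 1/(2*W)
D(U) = 8 (D(U) = 3 + 5 = 8)
-15*D(A(-2, 1)) = -15*8 = -120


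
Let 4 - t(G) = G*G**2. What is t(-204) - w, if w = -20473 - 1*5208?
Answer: 8515349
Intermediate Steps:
w = -25681 (w = -20473 - 5208 = -25681)
t(G) = 4 - G**3 (t(G) = 4 - G*G**2 = 4 - G**3)
t(-204) - w = (4 - 1*(-204)**3) - 1*(-25681) = (4 - 1*(-8489664)) + 25681 = (4 + 8489664) + 25681 = 8489668 + 25681 = 8515349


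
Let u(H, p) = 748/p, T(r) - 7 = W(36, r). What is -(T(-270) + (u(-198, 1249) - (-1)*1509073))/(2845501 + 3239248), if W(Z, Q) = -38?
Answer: -1884794206/7599851501 ≈ -0.24800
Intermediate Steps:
T(r) = -31 (T(r) = 7 - 38 = -31)
-(T(-270) + (u(-198, 1249) - (-1)*1509073))/(2845501 + 3239248) = -(-31 + (748/1249 - (-1)*1509073))/(2845501 + 3239248) = -(-31 + (748*(1/1249) - 1*(-1509073)))/6084749 = -(-31 + (748/1249 + 1509073))/6084749 = -(-31 + 1884832925/1249)/6084749 = -1884794206/(1249*6084749) = -1*1884794206/7599851501 = -1884794206/7599851501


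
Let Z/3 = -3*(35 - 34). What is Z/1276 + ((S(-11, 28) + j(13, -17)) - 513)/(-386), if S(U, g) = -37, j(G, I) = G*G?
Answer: 241341/246268 ≈ 0.97999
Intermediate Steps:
j(G, I) = G**2
Z = -9 (Z = 3*(-3*(35 - 34)) = 3*(-3*1) = 3*(-3) = -9)
Z/1276 + ((S(-11, 28) + j(13, -17)) - 513)/(-386) = -9/1276 + ((-37 + 13**2) - 513)/(-386) = -9*1/1276 + ((-37 + 169) - 513)*(-1/386) = -9/1276 + (132 - 513)*(-1/386) = -9/1276 - 381*(-1/386) = -9/1276 + 381/386 = 241341/246268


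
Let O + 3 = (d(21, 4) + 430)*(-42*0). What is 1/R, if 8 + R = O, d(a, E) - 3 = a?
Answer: -1/11 ≈ -0.090909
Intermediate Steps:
d(a, E) = 3 + a
O = -3 (O = -3 + ((3 + 21) + 430)*(-42*0) = -3 + (24 + 430)*0 = -3 + 454*0 = -3 + 0 = -3)
R = -11 (R = -8 - 3 = -11)
1/R = 1/(-11) = -1/11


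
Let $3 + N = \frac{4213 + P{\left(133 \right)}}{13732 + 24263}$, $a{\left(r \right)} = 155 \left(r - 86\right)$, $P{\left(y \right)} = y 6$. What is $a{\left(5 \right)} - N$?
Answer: $- \frac{476918251}{37995} \approx -12552.0$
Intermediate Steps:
$P{\left(y \right)} = 6 y$
$a{\left(r \right)} = -13330 + 155 r$ ($a{\left(r \right)} = 155 \left(-86 + r\right) = -13330 + 155 r$)
$N = - \frac{108974}{37995}$ ($N = -3 + \frac{4213 + 6 \cdot 133}{13732 + 24263} = -3 + \frac{4213 + 798}{37995} = -3 + 5011 \cdot \frac{1}{37995} = -3 + \frac{5011}{37995} = - \frac{108974}{37995} \approx -2.8681$)
$a{\left(5 \right)} - N = \left(-13330 + 155 \cdot 5\right) - - \frac{108974}{37995} = \left(-13330 + 775\right) + \frac{108974}{37995} = -12555 + \frac{108974}{37995} = - \frac{476918251}{37995}$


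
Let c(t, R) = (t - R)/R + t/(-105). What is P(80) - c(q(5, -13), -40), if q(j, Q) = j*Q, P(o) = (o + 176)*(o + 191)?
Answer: 11654959/168 ≈ 69375.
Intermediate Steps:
P(o) = (176 + o)*(191 + o)
q(j, Q) = Q*j
c(t, R) = -t/105 + (t - R)/R (c(t, R) = (t - R)/R + t*(-1/105) = (t - R)/R - t/105 = -t/105 + (t - R)/R)
P(80) - c(q(5, -13), -40) = (33616 + 80² + 367*80) - (-1 - (-13)*5/105 - 13*5/(-40)) = (33616 + 6400 + 29360) - (-1 - 1/105*(-65) - 65*(-1/40)) = 69376 - (-1 + 13/21 + 13/8) = 69376 - 1*209/168 = 69376 - 209/168 = 11654959/168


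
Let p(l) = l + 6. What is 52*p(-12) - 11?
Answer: -323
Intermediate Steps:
p(l) = 6 + l
52*p(-12) - 11 = 52*(6 - 12) - 11 = 52*(-6) - 11 = -312 - 11 = -323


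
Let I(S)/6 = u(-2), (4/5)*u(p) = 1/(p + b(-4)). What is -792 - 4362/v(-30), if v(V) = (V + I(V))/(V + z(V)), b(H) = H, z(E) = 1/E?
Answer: -3115108/625 ≈ -4984.2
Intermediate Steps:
u(p) = 5/(4*(-4 + p)) (u(p) = 5/(4*(p - 4)) = 5/(4*(-4 + p)))
I(S) = -5/4 (I(S) = 6*(5/(4*(-4 - 2))) = 6*((5/4)/(-6)) = 6*((5/4)*(-⅙)) = 6*(-5/24) = -5/4)
v(V) = (-5/4 + V)/(V + 1/V) (v(V) = (V - 5/4)/(V + 1/V) = (-5/4 + V)/(V + 1/V))
-792 - 4362/v(-30) = -792 - 4362*(-2*(1 + (-30)²)/(15*(-5 + 4*(-30)))) = -792 - 4362*(-2*(1 + 900)/(15*(-5 - 120))) = -792 - 4362/((¼)*(-30)*(-125)/901) = -792 - 4362/((¼)*(-30)*(1/901)*(-125)) = -792 - 4362/1875/1802 = -792 - 4362*1802/1875 = -792 - 2620108/625 = -3115108/625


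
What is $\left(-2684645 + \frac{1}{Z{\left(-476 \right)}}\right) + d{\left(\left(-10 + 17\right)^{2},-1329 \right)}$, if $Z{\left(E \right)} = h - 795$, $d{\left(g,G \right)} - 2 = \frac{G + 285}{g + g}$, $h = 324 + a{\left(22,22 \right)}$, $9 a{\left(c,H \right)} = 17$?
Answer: $- \frac{555395778879}{206878} \approx -2.6847 \cdot 10^{6}$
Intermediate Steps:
$a{\left(c,H \right)} = \frac{17}{9}$ ($a{\left(c,H \right)} = \frac{1}{9} \cdot 17 = \frac{17}{9}$)
$h = \frac{2933}{9}$ ($h = 324 + \frac{17}{9} = \frac{2933}{9} \approx 325.89$)
$d{\left(g,G \right)} = 2 + \frac{285 + G}{2 g}$ ($d{\left(g,G \right)} = 2 + \frac{G + 285}{g + g} = 2 + \frac{285 + G}{2 g}$)
$Z{\left(E \right)} = - \frac{4222}{9}$ ($Z{\left(E \right)} = \frac{2933}{9} - 795 = - \frac{4222}{9}$)
$\left(-2684645 + \frac{1}{Z{\left(-476 \right)}}\right) + d{\left(\left(-10 + 17\right)^{2},-1329 \right)} = \left(-2684645 + \frac{1}{- \frac{4222}{9}}\right) + \frac{285 - 1329 + 4 \left(-10 + 17\right)^{2}}{2 \left(-10 + 17\right)^{2}} = \left(-2684645 - \frac{9}{4222}\right) + \frac{285 - 1329 + 4 \cdot 7^{2}}{2 \cdot 7^{2}} = - \frac{11334571199}{4222} + \frac{285 - 1329 + 4 \cdot 49}{2 \cdot 49} = - \frac{11334571199}{4222} + \frac{1}{2} \cdot \frac{1}{49} \left(285 - 1329 + 196\right) = - \frac{11334571199}{4222} + \frac{1}{2} \cdot \frac{1}{49} \left(-848\right) = - \frac{11334571199}{4222} - \frac{424}{49} = - \frac{555395778879}{206878}$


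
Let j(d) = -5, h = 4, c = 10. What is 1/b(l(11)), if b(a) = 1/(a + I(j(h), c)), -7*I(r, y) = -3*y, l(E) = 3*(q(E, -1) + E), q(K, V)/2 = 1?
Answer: 303/7 ≈ 43.286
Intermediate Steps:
q(K, V) = 2 (q(K, V) = 2*1 = 2)
l(E) = 6 + 3*E (l(E) = 3*(2 + E) = 6 + 3*E)
I(r, y) = 3*y/7 (I(r, y) = -(-3)*y/7 = 3*y/7)
b(a) = 1/(30/7 + a) (b(a) = 1/(a + (3/7)*10) = 1/(a + 30/7) = 1/(30/7 + a))
1/b(l(11)) = 1/(7/(30 + 7*(6 + 3*11))) = 1/(7/(30 + 7*(6 + 33))) = 1/(7/(30 + 7*39)) = 1/(7/(30 + 273)) = 1/(7/303) = 303/7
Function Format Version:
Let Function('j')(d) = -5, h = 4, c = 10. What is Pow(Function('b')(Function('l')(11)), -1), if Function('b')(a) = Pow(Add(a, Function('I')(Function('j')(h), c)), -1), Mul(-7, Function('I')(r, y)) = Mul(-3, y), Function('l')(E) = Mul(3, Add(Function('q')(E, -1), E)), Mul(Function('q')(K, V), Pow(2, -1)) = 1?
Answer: Rational(303, 7) ≈ 43.286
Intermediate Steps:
Function('q')(K, V) = 2 (Function('q')(K, V) = Mul(2, 1) = 2)
Function('l')(E) = Add(6, Mul(3, E)) (Function('l')(E) = Mul(3, Add(2, E)) = Add(6, Mul(3, E)))
Function('I')(r, y) = Mul(Rational(3, 7), y) (Function('I')(r, y) = Mul(Rational(-1, 7), Mul(-3, y)) = Mul(Rational(3, 7), y))
Function('b')(a) = Pow(Add(Rational(30, 7), a), -1) (Function('b')(a) = Pow(Add(a, Mul(Rational(3, 7), 10)), -1) = Pow(Add(a, Rational(30, 7)), -1) = Pow(Add(Rational(30, 7), a), -1))
Pow(Function('b')(Function('l')(11)), -1) = Pow(Mul(7, Pow(Add(30, Mul(7, Add(6, Mul(3, 11)))), -1)), -1) = Pow(Mul(7, Pow(Add(30, Mul(7, Add(6, 33))), -1)), -1) = Pow(Mul(7, Pow(Add(30, Mul(7, 39)), -1)), -1) = Pow(Mul(7, Pow(Add(30, 273), -1)), -1) = Pow(Mul(7, Pow(303, -1)), -1) = Pow(Mul(7, Rational(1, 303)), -1) = Pow(Rational(7, 303), -1) = Rational(303, 7)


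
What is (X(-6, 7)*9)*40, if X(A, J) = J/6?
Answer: 420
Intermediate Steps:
X(A, J) = J/6 (X(A, J) = J*(1/6) = J/6)
(X(-6, 7)*9)*40 = (((1/6)*7)*9)*40 = ((7/6)*9)*40 = (21/2)*40 = 420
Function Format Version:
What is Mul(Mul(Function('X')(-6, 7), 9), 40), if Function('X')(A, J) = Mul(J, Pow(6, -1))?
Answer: 420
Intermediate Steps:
Function('X')(A, J) = Mul(Rational(1, 6), J) (Function('X')(A, J) = Mul(J, Rational(1, 6)) = Mul(Rational(1, 6), J))
Mul(Mul(Function('X')(-6, 7), 9), 40) = Mul(Mul(Mul(Rational(1, 6), 7), 9), 40) = Mul(Mul(Rational(7, 6), 9), 40) = Mul(Rational(21, 2), 40) = 420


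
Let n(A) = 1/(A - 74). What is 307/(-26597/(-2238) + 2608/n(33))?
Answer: -687066/239278267 ≈ -0.0028714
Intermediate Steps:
n(A) = 1/(-74 + A)
307/(-26597/(-2238) + 2608/n(33)) = 307/(-26597/(-2238) + 2608/(1/(-74 + 33))) = 307/(-26597*(-1/2238) + 2608/(1/(-41))) = 307/(26597/2238 + 2608/(-1/41)) = 307/(26597/2238 + 2608*(-41)) = 307/(26597/2238 - 106928) = 307/(-239278267/2238) = 307*(-2238/239278267) = -687066/239278267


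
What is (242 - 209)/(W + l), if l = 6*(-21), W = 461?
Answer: 33/335 ≈ 0.098507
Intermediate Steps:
l = -126
(242 - 209)/(W + l) = (242 - 209)/(461 - 126) = 33/335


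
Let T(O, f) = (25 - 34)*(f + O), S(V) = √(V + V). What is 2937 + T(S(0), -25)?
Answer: 3162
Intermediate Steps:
S(V) = √2*√V (S(V) = √(2*V) = √2*√V)
T(O, f) = -9*O - 9*f (T(O, f) = -9*(O + f) = -9*O - 9*f)
2937 + T(S(0), -25) = 2937 + (-9*√2*√0 - 9*(-25)) = 2937 + (-9*√2*0 + 225) = 2937 + (-9*0 + 225) = 2937 + (0 + 225) = 2937 + 225 = 3162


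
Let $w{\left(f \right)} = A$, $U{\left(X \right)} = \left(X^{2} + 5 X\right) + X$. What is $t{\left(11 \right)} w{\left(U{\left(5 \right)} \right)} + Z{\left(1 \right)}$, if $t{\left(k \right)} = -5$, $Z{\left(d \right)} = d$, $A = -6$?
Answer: $31$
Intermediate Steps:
$U{\left(X \right)} = X^{2} + 6 X$
$w{\left(f \right)} = -6$
$t{\left(11 \right)} w{\left(U{\left(5 \right)} \right)} + Z{\left(1 \right)} = \left(-5\right) \left(-6\right) + 1 = 30 + 1 = 31$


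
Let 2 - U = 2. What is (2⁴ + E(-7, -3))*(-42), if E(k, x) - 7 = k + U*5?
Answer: -672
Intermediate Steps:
U = 0 (U = 2 - 1*2 = 2 - 2 = 0)
E(k, x) = 7 + k (E(k, x) = 7 + (k + 0*5) = 7 + (k + 0) = 7 + k)
(2⁴ + E(-7, -3))*(-42) = (2⁴ + (7 - 7))*(-42) = (16 + 0)*(-42) = 16*(-42) = -672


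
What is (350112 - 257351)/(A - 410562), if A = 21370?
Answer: -92761/389192 ≈ -0.23834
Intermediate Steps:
(350112 - 257351)/(A - 410562) = (350112 - 257351)/(21370 - 410562) = 92761/(-389192) = 92761*(-1/389192) = -92761/389192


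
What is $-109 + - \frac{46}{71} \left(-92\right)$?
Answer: $- \frac{3507}{71} \approx -49.394$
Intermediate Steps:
$-109 + - \frac{46}{71} \left(-92\right) = -109 + \left(-46\right) \frac{1}{71} \left(-92\right) = -109 - - \frac{4232}{71} = -109 + \frac{4232}{71} = - \frac{3507}{71}$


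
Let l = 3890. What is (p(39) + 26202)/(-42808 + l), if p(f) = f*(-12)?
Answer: -12867/19459 ≈ -0.66124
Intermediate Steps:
p(f) = -12*f
(p(39) + 26202)/(-42808 + l) = (-12*39 + 26202)/(-42808 + 3890) = (-468 + 26202)/(-38918) = 25734*(-1/38918) = -12867/19459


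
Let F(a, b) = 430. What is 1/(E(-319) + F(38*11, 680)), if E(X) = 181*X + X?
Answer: -1/57628 ≈ -1.7353e-5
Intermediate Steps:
E(X) = 182*X
1/(E(-319) + F(38*11, 680)) = 1/(182*(-319) + 430) = 1/(-58058 + 430) = 1/(-57628) = -1/57628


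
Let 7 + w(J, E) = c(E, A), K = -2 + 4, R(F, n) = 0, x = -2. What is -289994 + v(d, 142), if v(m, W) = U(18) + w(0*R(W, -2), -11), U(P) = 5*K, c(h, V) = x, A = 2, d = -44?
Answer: -289993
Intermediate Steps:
c(h, V) = -2
K = 2
U(P) = 10 (U(P) = 5*2 = 10)
w(J, E) = -9 (w(J, E) = -7 - 2 = -9)
v(m, W) = 1 (v(m, W) = 10 - 9 = 1)
-289994 + v(d, 142) = -289994 + 1 = -289993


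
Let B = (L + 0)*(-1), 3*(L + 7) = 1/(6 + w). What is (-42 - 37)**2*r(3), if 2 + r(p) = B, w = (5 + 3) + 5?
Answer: 1772444/57 ≈ 31096.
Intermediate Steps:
w = 13 (w = 8 + 5 = 13)
L = -398/57 (L = -7 + 1/(3*(6 + 13)) = -7 + (1/3)/19 = -7 + (1/3)*(1/19) = -7 + 1/57 = -398/57 ≈ -6.9825)
B = 398/57 (B = (-398/57 + 0)*(-1) = -398/57*(-1) = 398/57 ≈ 6.9825)
r(p) = 284/57 (r(p) = -2 + 398/57 = 284/57)
(-42 - 37)**2*r(3) = (-42 - 37)**2*(284/57) = (-79)**2*(284/57) = 6241*(284/57) = 1772444/57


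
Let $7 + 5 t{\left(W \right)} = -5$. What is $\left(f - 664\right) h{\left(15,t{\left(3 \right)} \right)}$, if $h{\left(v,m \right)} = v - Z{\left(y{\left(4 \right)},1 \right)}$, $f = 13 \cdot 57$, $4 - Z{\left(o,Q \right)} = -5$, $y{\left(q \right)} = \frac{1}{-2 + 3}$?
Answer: $462$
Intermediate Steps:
$y{\left(q \right)} = 1$ ($y{\left(q \right)} = 1^{-1} = 1$)
$t{\left(W \right)} = - \frac{12}{5}$ ($t{\left(W \right)} = - \frac{7}{5} + \frac{1}{5} \left(-5\right) = - \frac{7}{5} - 1 = - \frac{12}{5}$)
$Z{\left(o,Q \right)} = 9$ ($Z{\left(o,Q \right)} = 4 - -5 = 4 + 5 = 9$)
$f = 741$
$h{\left(v,m \right)} = -9 + v$ ($h{\left(v,m \right)} = v - 9 = -9 + v$)
$\left(f - 664\right) h{\left(15,t{\left(3 \right)} \right)} = \left(741 - 664\right) \left(-9 + 15\right) = 77 \cdot 6 = 462$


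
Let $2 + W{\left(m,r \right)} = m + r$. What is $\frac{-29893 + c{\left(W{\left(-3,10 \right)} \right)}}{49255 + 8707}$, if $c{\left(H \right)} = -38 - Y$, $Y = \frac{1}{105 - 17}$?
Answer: $- \frac{2633929}{5100656} \approx -0.51639$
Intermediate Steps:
$Y = \frac{1}{88} \approx 0.011364$
$W{\left(m,r \right)} = -2 + m + r$ ($W{\left(m,r \right)} = -2 + \left(m + r\right) = -2 + m + r$)
$c{\left(H \right)} = - \frac{3345}{88}$ ($c{\left(H \right)} = -38 - \frac{1}{88} = - \frac{3345}{88}$)
$\frac{-29893 + c{\left(W{\left(-3,10 \right)} \right)}}{49255 + 8707} = \frac{-29893 - \frac{3345}{88}}{49255 + 8707} = - \frac{2633929}{88 \cdot 57962} = \left(- \frac{2633929}{88}\right) \frac{1}{57962} = - \frac{2633929}{5100656}$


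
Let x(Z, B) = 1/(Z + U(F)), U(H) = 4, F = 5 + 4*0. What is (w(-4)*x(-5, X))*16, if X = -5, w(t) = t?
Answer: 64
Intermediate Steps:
F = 5 (F = 5 + 0 = 5)
x(Z, B) = 1/(4 + Z) (x(Z, B) = 1/(Z + 4) = 1/(4 + Z))
(w(-4)*x(-5, X))*16 = -4/(4 - 5)*16 = -4/(-1)*16 = -4*(-1)*16 = 4*16 = 64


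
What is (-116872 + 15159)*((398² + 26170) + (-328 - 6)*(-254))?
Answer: -27402499330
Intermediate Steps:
(-116872 + 15159)*((398² + 26170) + (-328 - 6)*(-254)) = -101713*((158404 + 26170) - 334*(-254)) = -101713*(184574 + 84836) = -101713*269410 = -27402499330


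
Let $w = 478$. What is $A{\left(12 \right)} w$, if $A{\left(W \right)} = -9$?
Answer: $-4302$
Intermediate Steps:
$A{\left(12 \right)} w = \left(-9\right) 478 = -4302$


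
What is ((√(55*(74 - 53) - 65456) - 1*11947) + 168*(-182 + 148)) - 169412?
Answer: -187071 + I*√64301 ≈ -1.8707e+5 + 253.58*I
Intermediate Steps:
((√(55*(74 - 53) - 65456) - 1*11947) + 168*(-182 + 148)) - 169412 = ((√(55*21 - 65456) - 11947) + 168*(-34)) - 169412 = ((√(1155 - 65456) - 11947) - 5712) - 169412 = ((√(-64301) - 11947) - 5712) - 169412 = ((I*√64301 - 11947) - 5712) - 169412 = ((-11947 + I*√64301) - 5712) - 169412 = (-17659 + I*√64301) - 169412 = -187071 + I*√64301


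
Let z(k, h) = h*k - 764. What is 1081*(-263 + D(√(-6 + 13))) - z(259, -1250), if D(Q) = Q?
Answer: 40211 + 1081*√7 ≈ 43071.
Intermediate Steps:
z(k, h) = -764 + h*k
1081*(-263 + D(√(-6 + 13))) - z(259, -1250) = 1081*(-263 + √(-6 + 13)) - (-764 - 1250*259) = 1081*(-263 + √7) - (-764 - 323750) = (-284303 + 1081*√7) - 1*(-324514) = (-284303 + 1081*√7) + 324514 = 40211 + 1081*√7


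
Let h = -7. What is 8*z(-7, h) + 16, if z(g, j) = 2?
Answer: 32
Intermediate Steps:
8*z(-7, h) + 16 = 8*2 + 16 = 16 + 16 = 32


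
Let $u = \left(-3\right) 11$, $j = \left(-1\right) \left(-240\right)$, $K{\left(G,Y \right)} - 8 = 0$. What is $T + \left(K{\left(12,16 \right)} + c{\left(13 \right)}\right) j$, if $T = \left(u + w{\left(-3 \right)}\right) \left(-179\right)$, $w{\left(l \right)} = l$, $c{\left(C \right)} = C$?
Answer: $11484$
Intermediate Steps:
$K{\left(G,Y \right)} = 8$ ($K{\left(G,Y \right)} = 8 + 0 = 8$)
$j = 240$
$u = -33$
$T = 6444$ ($T = \left(-33 - 3\right) \left(-179\right) = \left(-36\right) \left(-179\right) = 6444$)
$T + \left(K{\left(12,16 \right)} + c{\left(13 \right)}\right) j = 6444 + \left(8 + 13\right) 240 = 6444 + 21 \cdot 240 = 6444 + 5040 = 11484$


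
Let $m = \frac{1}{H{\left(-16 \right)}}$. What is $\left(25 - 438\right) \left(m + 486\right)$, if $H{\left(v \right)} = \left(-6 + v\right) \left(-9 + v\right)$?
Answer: $- \frac{110395313}{550} \approx -2.0072 \cdot 10^{5}$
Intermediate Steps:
$H{\left(v \right)} = \left(-9 + v\right) \left(-6 + v\right)$
$m = \frac{1}{550}$ ($m = \frac{1}{54 + \left(-16\right)^{2} - -240} = \frac{1}{54 + 256 + 240} = \frac{1}{550} \approx 0.0018182$)
$\left(25 - 438\right) \left(m + 486\right) = \left(25 - 438\right) \left(\frac{1}{550} + 486\right) = \left(-413\right) \frac{267301}{550} = - \frac{110395313}{550}$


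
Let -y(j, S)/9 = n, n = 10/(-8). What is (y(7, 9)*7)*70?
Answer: 11025/2 ≈ 5512.5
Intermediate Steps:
n = -5/4 (n = 10*(-⅛) = -5/4 ≈ -1.2500)
y(j, S) = 45/4 (y(j, S) = -9*(-5/4) = 45/4)
(y(7, 9)*7)*70 = ((45/4)*7)*70 = (315/4)*70 = 11025/2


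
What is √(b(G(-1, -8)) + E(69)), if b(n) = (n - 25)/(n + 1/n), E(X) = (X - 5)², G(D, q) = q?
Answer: 2*√4330690/65 ≈ 64.032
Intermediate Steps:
E(X) = (-5 + X)²
b(n) = (-25 + n)/(n + 1/n)
√(b(G(-1, -8)) + E(69)) = √(-8*(-25 - 8)/(1 + (-8)²) + (-5 + 69)²) = √(-8*(-33)/(1 + 64) + 64²) = √(-8*(-33)/65 + 4096) = √(-8*1/65*(-33) + 4096) = √(264/65 + 4096) = √(266504/65) = 2*√4330690/65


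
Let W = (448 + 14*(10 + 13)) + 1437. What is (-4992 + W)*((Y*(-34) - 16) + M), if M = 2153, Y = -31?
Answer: -8886935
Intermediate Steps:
W = 2207 (W = (448 + 14*23) + 1437 = (448 + 322) + 1437 = 770 + 1437 = 2207)
(-4992 + W)*((Y*(-34) - 16) + M) = (-4992 + 2207)*((-31*(-34) - 16) + 2153) = -2785*((1054 - 16) + 2153) = -2785*(1038 + 2153) = -2785*3191 = -8886935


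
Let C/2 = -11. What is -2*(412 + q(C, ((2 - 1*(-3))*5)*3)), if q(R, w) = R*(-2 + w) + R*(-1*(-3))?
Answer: 2520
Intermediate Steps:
C = -22 (C = 2*(-11) = -22)
q(R, w) = 3*R + R*(-2 + w) (q(R, w) = R*(-2 + w) + R*3 = R*(-2 + w) + 3*R = 3*R + R*(-2 + w))
-2*(412 + q(C, ((2 - 1*(-3))*5)*3)) = -2*(412 - 22*(1 + ((2 - 1*(-3))*5)*3)) = -2*(412 - 22*(1 + ((2 + 3)*5)*3)) = -2*(412 - 22*(1 + (5*5)*3)) = -2*(412 - 22*(1 + 25*3)) = -2*(412 - 22*(1 + 75)) = -2*(412 - 22*76) = -2*(412 - 1672) = -2*(-1260) = 2520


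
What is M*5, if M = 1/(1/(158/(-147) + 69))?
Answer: 49925/147 ≈ 339.63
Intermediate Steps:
M = 9985/147 (M = 1/(1/(158*(-1/147) + 69)) = 1/(1/(-158/147 + 69)) = 1/(1/(9985/147)) = 1/(147/9985) = 9985/147 ≈ 67.925)
M*5 = (9985/147)*5 = 49925/147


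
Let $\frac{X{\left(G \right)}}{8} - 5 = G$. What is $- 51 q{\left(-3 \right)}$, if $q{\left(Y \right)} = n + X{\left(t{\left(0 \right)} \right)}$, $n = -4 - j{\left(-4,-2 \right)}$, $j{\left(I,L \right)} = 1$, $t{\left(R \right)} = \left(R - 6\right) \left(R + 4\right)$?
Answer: $8007$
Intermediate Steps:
$t{\left(R \right)} = \left(-6 + R\right) \left(4 + R\right)$ ($t{\left(R \right)} = \left(R - 6\right) \left(4 + R\right) = \left(-6 + R\right) \left(4 + R\right)$)
$X{\left(G \right)} = 40 + 8 G$
$n = -5$ ($n = -4 - 1 = -5$)
$q{\left(Y \right)} = -157$ ($q{\left(Y \right)} = -5 + \left(40 + 8 \left(-24 + 0^{2} - 0\right)\right) = -5 + \left(40 + 8 \left(-24 + 0 + 0\right)\right) = -5 + \left(40 + 8 \left(-24\right)\right) = -5 + \left(40 - 192\right) = -5 - 152 = -157$)
$- 51 q{\left(-3 \right)} = \left(-51\right) \left(-157\right) = 8007$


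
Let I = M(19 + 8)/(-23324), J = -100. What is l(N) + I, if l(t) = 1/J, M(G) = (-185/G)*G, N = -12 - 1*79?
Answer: -603/291550 ≈ -0.0020683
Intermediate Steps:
N = -91 (N = -12 - 79 = -91)
M(G) = -185
l(t) = -1/100 (l(t) = 1/(-100) = -1/100)
I = 185/23324 (I = -185/(-23324) = -185*(-1/23324) = 185/23324 ≈ 0.0079317)
l(N) + I = -1/100 + 185/23324 = -603/291550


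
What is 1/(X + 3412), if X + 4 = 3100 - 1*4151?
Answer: 1/2357 ≈ 0.00042427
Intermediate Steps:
X = -1055 (X = -4 + (3100 - 1*4151) = -4 + (3100 - 4151) = -4 - 1051 = -1055)
1/(X + 3412) = 1/(-1055 + 3412) = 1/2357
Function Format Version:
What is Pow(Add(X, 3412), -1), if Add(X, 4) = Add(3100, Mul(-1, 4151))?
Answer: Rational(1, 2357) ≈ 0.00042427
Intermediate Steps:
X = -1055 (X = Add(-4, Add(3100, Mul(-1, 4151))) = Add(-4, Add(3100, -4151)) = Add(-4, -1051) = -1055)
Pow(Add(X, 3412), -1) = Pow(Add(-1055, 3412), -1) = Pow(2357, -1) = Rational(1, 2357)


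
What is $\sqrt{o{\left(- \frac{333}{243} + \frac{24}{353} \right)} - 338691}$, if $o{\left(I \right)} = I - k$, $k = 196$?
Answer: $\frac{i \sqrt{3420511130190}}{3177} \approx 582.14 i$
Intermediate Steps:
$o{\left(I \right)} = -196 + I$ ($o{\left(I \right)} = I - 196 = -196 + I$)
$\sqrt{o{\left(- \frac{333}{243} + \frac{24}{353} \right)} - 338691} = \sqrt{\left(-196 + \left(- \frac{333}{243} + \frac{24}{353}\right)\right) - 338691} = \sqrt{\left(-196 + \left(\left(-333\right) \frac{1}{243} + 24 \cdot \frac{1}{353}\right)\right) - 338691} = \sqrt{\left(-196 + \left(- \frac{37}{27} + \frac{24}{353}\right)\right) - 338691} = \sqrt{\left(-196 - \frac{12413}{9531}\right) - 338691} = \sqrt{- \frac{1880489}{9531} - 338691} = \sqrt{- \frac{3229944410}{9531}} = \frac{i \sqrt{3420511130190}}{3177}$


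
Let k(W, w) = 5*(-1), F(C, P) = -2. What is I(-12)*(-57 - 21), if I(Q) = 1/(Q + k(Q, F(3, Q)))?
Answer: 78/17 ≈ 4.5882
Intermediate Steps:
k(W, w) = -5
I(Q) = 1/(-5 + Q) (I(Q) = 1/(Q - 5) = 1/(-5 + Q))
I(-12)*(-57 - 21) = (-57 - 21)/(-5 - 12) = -78/(-17) = -1/17*(-78) = 78/17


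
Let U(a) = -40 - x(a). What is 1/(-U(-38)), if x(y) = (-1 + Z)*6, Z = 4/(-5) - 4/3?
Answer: 5/106 ≈ 0.047170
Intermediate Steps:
Z = -32/15 (Z = 4*(-⅕) - 4*⅓ = -⅘ - 4/3 = -32/15 ≈ -2.1333)
x(y) = -94/5 (x(y) = (-1 - 32/15)*6 = -47/15*6 = -94/5)
U(a) = -106/5 (U(a) = -40 - 1*(-94/5) = -40 + 94/5 = -106/5)
1/(-U(-38)) = 1/(-1*(-106/5)) = 1/(106/5) = 5/106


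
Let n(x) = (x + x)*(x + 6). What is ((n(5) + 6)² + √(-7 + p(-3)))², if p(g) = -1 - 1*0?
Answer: 181063928 + 53824*I*√2 ≈ 1.8106e+8 + 76119.0*I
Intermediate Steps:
p(g) = -1 (p(g) = -1 + 0 = -1)
n(x) = 2*x*(6 + x) (n(x) = (2*x)*(6 + x) = 2*x*(6 + x))
((n(5) + 6)² + √(-7 + p(-3)))² = ((2*5*(6 + 5) + 6)² + √(-7 - 1))² = ((2*5*11 + 6)² + √(-8))² = ((110 + 6)² + 2*I*√2)² = (116² + 2*I*√2)² = (13456 + 2*I*√2)²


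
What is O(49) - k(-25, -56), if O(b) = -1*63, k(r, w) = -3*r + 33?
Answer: -171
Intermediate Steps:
k(r, w) = 33 - 3*r
O(b) = -63
O(49) - k(-25, -56) = -63 - (33 - 3*(-25)) = -63 - (33 + 75) = -63 - 1*108 = -63 - 108 = -171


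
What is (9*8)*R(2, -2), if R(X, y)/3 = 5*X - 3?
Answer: 1512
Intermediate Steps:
R(X, y) = -9 + 15*X (R(X, y) = 3*(5*X - 3) = 3*(-3 + 5*X) = -9 + 15*X)
(9*8)*R(2, -2) = (9*8)*(-9 + 15*2) = 72*(-9 + 30) = 72*21 = 1512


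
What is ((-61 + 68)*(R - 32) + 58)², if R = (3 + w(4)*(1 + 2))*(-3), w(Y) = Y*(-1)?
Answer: 529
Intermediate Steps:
w(Y) = -Y
R = 27 (R = (3 + (-1*4)*(1 + 2))*(-3) = (3 - 4*3)*(-3) = (3 - 12)*(-3) = -9*(-3) = 27)
((-61 + 68)*(R - 32) + 58)² = ((-61 + 68)*(27 - 32) + 58)² = (7*(-5) + 58)² = (-35 + 58)² = 23² = 529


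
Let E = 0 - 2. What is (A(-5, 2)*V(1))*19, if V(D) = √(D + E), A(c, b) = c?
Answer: -95*I ≈ -95.0*I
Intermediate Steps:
E = -2
V(D) = √(-2 + D) (V(D) = √(D - 2) = √(-2 + D))
(A(-5, 2)*V(1))*19 = -5*√(-2 + 1)*19 = -5*I*19 = -95*I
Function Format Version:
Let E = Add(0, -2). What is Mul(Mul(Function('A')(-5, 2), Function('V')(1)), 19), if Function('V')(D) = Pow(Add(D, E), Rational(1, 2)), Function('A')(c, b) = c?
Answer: Mul(-95, I) ≈ Mul(-95.000, I)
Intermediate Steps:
E = -2
Function('V')(D) = Pow(Add(-2, D), Rational(1, 2)) (Function('V')(D) = Pow(Add(D, -2), Rational(1, 2)) = Pow(Add(-2, D), Rational(1, 2)))
Mul(Mul(Function('A')(-5, 2), Function('V')(1)), 19) = Mul(Mul(-5, Pow(Add(-2, 1), Rational(1, 2))), 19) = Mul(Mul(-5, Pow(-1, Rational(1, 2))), 19) = Mul(Mul(-5, I), 19) = Mul(-95, I)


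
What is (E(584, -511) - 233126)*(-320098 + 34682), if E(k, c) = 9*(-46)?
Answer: 66656052640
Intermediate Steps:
E(k, c) = -414
(E(584, -511) - 233126)*(-320098 + 34682) = (-414 - 233126)*(-320098 + 34682) = -233540*(-285416) = 66656052640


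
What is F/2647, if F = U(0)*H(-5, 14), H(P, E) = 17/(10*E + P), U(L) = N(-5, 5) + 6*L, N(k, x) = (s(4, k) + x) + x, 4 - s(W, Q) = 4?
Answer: 34/71469 ≈ 0.00047573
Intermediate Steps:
s(W, Q) = 0 (s(W, Q) = 4 - 1*4 = 4 - 4 = 0)
N(k, x) = 2*x (N(k, x) = (0 + x) + x = x + x = 2*x)
U(L) = 10 + 6*L (U(L) = 2*5 + 6*L = 10 + 6*L)
H(P, E) = 17/(P + 10*E)
F = 34/27 (F = (10 + 6*0)*(17/(-5 + 10*14)) = (10 + 0)*(17/(-5 + 140)) = 10*(17/135) = 34/27 ≈ 1.2593)
F/2647 = (34/27)/2647 = (34/27)*(1/2647) = 34/71469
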